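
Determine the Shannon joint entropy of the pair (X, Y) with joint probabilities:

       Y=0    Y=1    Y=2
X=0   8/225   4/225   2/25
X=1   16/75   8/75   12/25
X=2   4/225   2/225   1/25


H(X,Y) = -Σ p(x,y) log₂ p(x,y)
  p(0,0)=8/225: -0.0356 × log₂(0.0356) = 0.1712
  p(0,1)=4/225: -0.0178 × log₂(0.0178) = 0.1034
  p(0,2)=2/25: -0.0800 × log₂(0.0800) = 0.2915
  p(1,0)=16/75: -0.2133 × log₂(0.2133) = 0.4755
  p(1,1)=8/75: -0.1067 × log₂(0.1067) = 0.3444
  p(1,2)=12/25: -0.4800 × log₂(0.4800) = 0.5083
  p(2,0)=4/225: -0.0178 × log₂(0.0178) = 0.1034
  p(2,1)=2/225: -0.0089 × log₂(0.0089) = 0.0606
  p(2,2)=1/25: -0.0400 × log₂(0.0400) = 0.1858
H(X,Y) = 2.2439 bits


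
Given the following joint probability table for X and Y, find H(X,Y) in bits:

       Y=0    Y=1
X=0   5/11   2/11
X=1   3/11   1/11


H(X,Y) = -Σ p(x,y) log₂ p(x,y)
  p(0,0)=5/11: -0.4545 × log₂(0.4545) = 0.5170
  p(0,1)=2/11: -0.1818 × log₂(0.1818) = 0.4472
  p(1,0)=3/11: -0.2727 × log₂(0.2727) = 0.5112
  p(1,1)=1/11: -0.0909 × log₂(0.0909) = 0.3145
H(X,Y) = 1.7899 bits


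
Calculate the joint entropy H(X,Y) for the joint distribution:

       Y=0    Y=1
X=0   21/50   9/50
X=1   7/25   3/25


H(X,Y) = -Σ p(x,y) log₂ p(x,y)
  p(0,0)=21/50: -0.4200 × log₂(0.4200) = 0.5256
  p(0,1)=9/50: -0.1800 × log₂(0.1800) = 0.4453
  p(1,0)=7/25: -0.2800 × log₂(0.2800) = 0.5142
  p(1,1)=3/25: -0.1200 × log₂(0.1200) = 0.3671
H(X,Y) = 1.8522 bits


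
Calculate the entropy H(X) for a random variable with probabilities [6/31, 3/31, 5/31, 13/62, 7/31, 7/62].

H(X) = -Σ p(x) log₂ p(x)
  -6/31 × log₂(6/31) = 0.4586
  -3/31 × log₂(3/31) = 0.3261
  -5/31 × log₂(5/31) = 0.4246
  -13/62 × log₂(13/62) = 0.4726
  -7/31 × log₂(7/31) = 0.4848
  -7/62 × log₂(7/62) = 0.3553
H(X) = 2.5218 bits


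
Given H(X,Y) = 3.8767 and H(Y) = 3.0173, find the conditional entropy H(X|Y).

Chain rule: H(X,Y) = H(X|Y) + H(Y)
H(X|Y) = H(X,Y) - H(Y) = 3.8767 - 3.0173 = 0.8594 bits


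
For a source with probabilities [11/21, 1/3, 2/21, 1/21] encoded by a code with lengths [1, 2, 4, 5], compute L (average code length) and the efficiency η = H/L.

Average length L = Σ p_i × l_i = 1.8095 bits
Entropy H = 1.5492 bits
Efficiency η = H/L × 100% = 85.61%


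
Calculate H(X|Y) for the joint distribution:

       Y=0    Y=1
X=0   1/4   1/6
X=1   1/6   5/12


H(X|Y) = Σ_y p(y) H(X|Y=y)
  p(Y=0) = 5/12, H(X|Y=0) = 0.9710
  p(Y=1) = 7/12, H(X|Y=1) = 0.8631
H(X|Y) = 0.4167×0.9710 + 0.5833×0.8631 = 0.9080 bits


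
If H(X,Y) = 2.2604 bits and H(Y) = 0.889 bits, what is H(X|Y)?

Chain rule: H(X,Y) = H(X|Y) + H(Y)
H(X|Y) = H(X,Y) - H(Y) = 2.2604 - 0.889 = 1.3714 bits


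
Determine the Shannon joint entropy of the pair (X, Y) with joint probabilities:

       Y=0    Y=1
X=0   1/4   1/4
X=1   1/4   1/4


H(X,Y) = -Σ p(x,y) log₂ p(x,y)
  p(0,0)=1/4: -0.2500 × log₂(0.2500) = 0.5000
  p(0,1)=1/4: -0.2500 × log₂(0.2500) = 0.5000
  p(1,0)=1/4: -0.2500 × log₂(0.2500) = 0.5000
  p(1,1)=1/4: -0.2500 × log₂(0.2500) = 0.5000
H(X,Y) = 2.0000 bits


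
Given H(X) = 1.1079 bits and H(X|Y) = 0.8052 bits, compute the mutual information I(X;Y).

I(X;Y) = H(X) - H(X|Y)
I(X;Y) = 1.1079 - 0.8052 = 0.3027 bits


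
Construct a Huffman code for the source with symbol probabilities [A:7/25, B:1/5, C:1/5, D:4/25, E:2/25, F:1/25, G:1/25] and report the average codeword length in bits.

Huffman tree construction:
Combine smallest probabilities repeatedly
Resulting codes:
  A: 10 (length 2)
  B: 00 (length 2)
  C: 01 (length 2)
  D: 110 (length 3)
  E: 1110 (length 4)
  F: 11110 (length 5)
  G: 11111 (length 5)
Average length = Σ p(s) × length(s) = 2.5600 bits


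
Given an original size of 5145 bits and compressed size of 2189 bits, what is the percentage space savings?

Space savings = (1 - Compressed/Original) × 100%
= (1 - 2189/5145) × 100%
= 57.45%


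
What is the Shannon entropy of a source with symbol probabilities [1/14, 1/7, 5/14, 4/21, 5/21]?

H(X) = -Σ p(x) log₂ p(x)
  -1/14 × log₂(1/14) = 0.2720
  -1/7 × log₂(1/7) = 0.4011
  -5/14 × log₂(5/14) = 0.5305
  -4/21 × log₂(4/21) = 0.4557
  -5/21 × log₂(5/21) = 0.4929
H(X) = 2.1521 bits


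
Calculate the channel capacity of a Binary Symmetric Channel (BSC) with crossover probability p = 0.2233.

For BSC with error probability p:
C = 1 - H(p) where H(p) is binary entropy
H(0.2233) = -0.2233 × log₂(0.2233) - 0.7767 × log₂(0.7767)
H(p) = 0.7661
C = 1 - 0.7661 = 0.2339 bits/use


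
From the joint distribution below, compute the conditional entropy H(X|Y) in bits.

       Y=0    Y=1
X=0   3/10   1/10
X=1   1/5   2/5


H(X|Y) = Σ_y p(y) H(X|Y=y)
  p(Y=0) = 1/2, H(X|Y=0) = 0.9710
  p(Y=1) = 1/2, H(X|Y=1) = 0.7219
H(X|Y) = 0.5000×0.9710 + 0.5000×0.7219 = 0.8464 bits


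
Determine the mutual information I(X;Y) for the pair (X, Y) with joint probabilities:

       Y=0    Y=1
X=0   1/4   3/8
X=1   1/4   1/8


H(X) = 0.9544, H(Y) = 1.0000, H(X,Y) = 1.9056
I(X;Y) = H(X) + H(Y) - H(X,Y) = 0.0488 bits


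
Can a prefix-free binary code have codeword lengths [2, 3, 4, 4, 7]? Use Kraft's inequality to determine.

Kraft inequality: Σ 2^(-l_i) ≤ 1 for prefix-free code
Calculating: 2^(-2) + 2^(-3) + 2^(-4) + 2^(-4) + 2^(-7)
= 0.25 + 0.125 + 0.0625 + 0.0625 + 0.0078125
= 0.5078
Since 0.5078 ≤ 1, prefix-free code exists


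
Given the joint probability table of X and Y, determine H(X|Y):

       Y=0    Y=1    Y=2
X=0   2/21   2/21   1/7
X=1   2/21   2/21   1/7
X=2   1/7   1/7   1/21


H(X|Y) = Σ_y p(y) H(X|Y=y)
  p(Y=0) = 1/3, H(X|Y=0) = 1.5567
  p(Y=1) = 1/3, H(X|Y=1) = 1.5567
  p(Y=2) = 1/3, H(X|Y=2) = 1.4488
H(X|Y) = 0.3333×1.5567 + 0.3333×1.5567 + 0.3333×1.4488 = 1.5207 bits


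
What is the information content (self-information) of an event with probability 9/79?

Information content I(x) = -log₂(p(x))
I = -log₂(9/79) = -log₂(0.1139)
I = 3.1339 bits


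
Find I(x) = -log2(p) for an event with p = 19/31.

Information content I(x) = -log₂(p(x))
I = -log₂(19/31) = -log₂(0.6129)
I = 0.7063 bits


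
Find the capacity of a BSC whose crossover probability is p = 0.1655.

For BSC with error probability p:
C = 1 - H(p) where H(p) is binary entropy
H(0.1655) = -0.1655 × log₂(0.1655) - 0.8345 × log₂(0.8345)
H(p) = 0.6473
C = 1 - 0.6473 = 0.3527 bits/use


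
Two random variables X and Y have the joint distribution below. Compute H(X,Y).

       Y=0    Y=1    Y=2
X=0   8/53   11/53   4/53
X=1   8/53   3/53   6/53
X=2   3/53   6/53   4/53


H(X,Y) = -Σ p(x,y) log₂ p(x,y)
  p(0,0)=8/53: -0.1509 × log₂(0.1509) = 0.4118
  p(0,1)=11/53: -0.2075 × log₂(0.2075) = 0.4708
  p(0,2)=4/53: -0.0755 × log₂(0.0755) = 0.2814
  p(1,0)=8/53: -0.1509 × log₂(0.1509) = 0.4118
  p(1,1)=3/53: -0.0566 × log₂(0.0566) = 0.2345
  p(1,2)=6/53: -0.1132 × log₂(0.1132) = 0.3558
  p(2,0)=3/53: -0.0566 × log₂(0.0566) = 0.2345
  p(2,1)=6/53: -0.1132 × log₂(0.1132) = 0.3558
  p(2,2)=4/53: -0.0755 × log₂(0.0755) = 0.2814
H(X,Y) = 3.0377 bits


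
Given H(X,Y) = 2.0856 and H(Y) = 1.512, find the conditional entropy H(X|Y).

Chain rule: H(X,Y) = H(X|Y) + H(Y)
H(X|Y) = H(X,Y) - H(Y) = 2.0856 - 1.512 = 0.5736 bits


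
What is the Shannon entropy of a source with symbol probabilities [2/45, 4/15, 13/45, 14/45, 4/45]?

H(X) = -Σ p(x) log₂ p(x)
  -2/45 × log₂(2/45) = 0.1996
  -4/15 × log₂(4/15) = 0.5085
  -13/45 × log₂(13/45) = 0.5175
  -14/45 × log₂(14/45) = 0.5241
  -4/45 × log₂(4/45) = 0.3104
H(X) = 2.0601 bits


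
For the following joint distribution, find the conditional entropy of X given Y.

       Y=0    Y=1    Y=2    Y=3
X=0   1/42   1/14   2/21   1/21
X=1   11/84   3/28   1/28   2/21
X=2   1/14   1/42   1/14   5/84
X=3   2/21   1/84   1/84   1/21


H(X|Y) = Σ_y p(y) H(X|Y=y)
  p(Y=0) = 9/28, H(X|Y=0) = 1.8081
  p(Y=1) = 3/14, H(X|Y=1) = 1.6122
  p(Y=2) = 3/14, H(X|Y=2) = 1.7108
  p(Y=3) = 1/4, H(X|Y=3) = 1.9347
H(X|Y) = 0.3214×1.8081 + 0.2143×1.6122 + 0.2143×1.7108 + 0.2500×1.9347 = 1.7769 bits


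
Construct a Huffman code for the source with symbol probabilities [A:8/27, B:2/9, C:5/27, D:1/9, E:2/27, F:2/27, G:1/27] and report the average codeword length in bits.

Huffman tree construction:
Combine smallest probabilities repeatedly
Resulting codes:
  A: 10 (length 2)
  B: 01 (length 2)
  C: 111 (length 3)
  D: 001 (length 3)
  E: 1101 (length 4)
  F: 000 (length 3)
  G: 1100 (length 4)
Average length = Σ p(s) × length(s) = 2.5926 bits


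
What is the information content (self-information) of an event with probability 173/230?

Information content I(x) = -log₂(p(x))
I = -log₂(173/230) = -log₂(0.7522)
I = 0.4109 bits


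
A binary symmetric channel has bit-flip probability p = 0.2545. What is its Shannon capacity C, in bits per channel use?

For BSC with error probability p:
C = 1 - H(p) where H(p) is binary entropy
H(0.2545) = -0.2545 × log₂(0.2545) - 0.7455 × log₂(0.7455)
H(p) = 0.8183
C = 1 - 0.8183 = 0.1817 bits/use


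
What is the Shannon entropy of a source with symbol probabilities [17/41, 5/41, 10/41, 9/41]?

H(X) = -Σ p(x) log₂ p(x)
  -17/41 × log₂(17/41) = 0.5266
  -5/41 × log₂(5/41) = 0.3702
  -10/41 × log₂(10/41) = 0.4965
  -9/41 × log₂(9/41) = 0.4802
H(X) = 1.8735 bits


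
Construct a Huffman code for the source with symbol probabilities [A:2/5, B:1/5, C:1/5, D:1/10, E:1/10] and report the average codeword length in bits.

Huffman tree construction:
Combine smallest probabilities repeatedly
Resulting codes:
  A: 11 (length 2)
  B: 00 (length 2)
  C: 01 (length 2)
  D: 100 (length 3)
  E: 101 (length 3)
Average length = Σ p(s) × length(s) = 2.2000 bits


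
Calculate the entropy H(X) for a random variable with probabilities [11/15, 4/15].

H(X) = -Σ p(x) log₂ p(x)
  -11/15 × log₂(11/15) = 0.3281
  -4/15 × log₂(4/15) = 0.5085
H(X) = 0.8366 bits


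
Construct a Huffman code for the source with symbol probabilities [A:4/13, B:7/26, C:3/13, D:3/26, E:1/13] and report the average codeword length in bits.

Huffman tree construction:
Combine smallest probabilities repeatedly
Resulting codes:
  A: 11 (length 2)
  B: 10 (length 2)
  C: 01 (length 2)
  D: 001 (length 3)
  E: 000 (length 3)
Average length = Σ p(s) × length(s) = 2.1923 bits


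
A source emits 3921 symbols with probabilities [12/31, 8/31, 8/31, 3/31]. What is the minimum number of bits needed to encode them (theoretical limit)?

Entropy H = 1.8647 bits/symbol
Minimum bits = H × n = 1.8647 × 3921
= 7311.48 bits


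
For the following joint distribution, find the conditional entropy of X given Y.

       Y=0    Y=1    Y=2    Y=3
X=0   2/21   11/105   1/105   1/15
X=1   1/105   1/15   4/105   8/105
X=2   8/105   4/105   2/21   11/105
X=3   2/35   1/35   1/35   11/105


H(X|Y) = Σ_y p(y) H(X|Y=y)
  p(Y=0) = 5/21, H(X|Y=0) = 1.7347
  p(Y=1) = 5/21, H(X|Y=1) = 1.8255
  p(Y=2) = 6/35, H(X|Y=2) = 1.6158
  p(Y=3) = 37/105, H(X|Y=3) = 1.9727
H(X|Y) = 0.2381×1.7347 + 0.2381×1.8255 + 0.1714×1.6158 + 0.3524×1.9727 = 1.8198 bits


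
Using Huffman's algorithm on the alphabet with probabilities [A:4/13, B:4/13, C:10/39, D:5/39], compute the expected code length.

Huffman tree construction:
Combine smallest probabilities repeatedly
Resulting codes:
  A: 10 (length 2)
  B: 11 (length 2)
  C: 01 (length 2)
  D: 00 (length 2)
Average length = Σ p(s) × length(s) = 2.0000 bits


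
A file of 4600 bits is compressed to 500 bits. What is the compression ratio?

Compression ratio = Original / Compressed
= 4600 / 500 = 9.20:1


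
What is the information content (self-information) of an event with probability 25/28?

Information content I(x) = -log₂(p(x))
I = -log₂(25/28) = -log₂(0.8929)
I = 0.1635 bits


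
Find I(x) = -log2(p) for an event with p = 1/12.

Information content I(x) = -log₂(p(x))
I = -log₂(1/12) = -log₂(0.0833)
I = 3.5850 bits


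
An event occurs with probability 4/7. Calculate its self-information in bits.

Information content I(x) = -log₂(p(x))
I = -log₂(4/7) = -log₂(0.5714)
I = 0.8074 bits


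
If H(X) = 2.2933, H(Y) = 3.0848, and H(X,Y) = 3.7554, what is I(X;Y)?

I(X;Y) = H(X) + H(Y) - H(X,Y)
I(X;Y) = 2.2933 + 3.0848 - 3.7554 = 1.6227 bits


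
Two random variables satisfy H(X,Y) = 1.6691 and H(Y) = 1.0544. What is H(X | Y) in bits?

Chain rule: H(X,Y) = H(X|Y) + H(Y)
H(X|Y) = H(X,Y) - H(Y) = 1.6691 - 1.0544 = 0.6147 bits


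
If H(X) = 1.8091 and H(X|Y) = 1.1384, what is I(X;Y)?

I(X;Y) = H(X) - H(X|Y)
I(X;Y) = 1.8091 - 1.1384 = 0.6707 bits


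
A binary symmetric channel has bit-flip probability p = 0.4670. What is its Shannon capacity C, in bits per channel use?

For BSC with error probability p:
C = 1 - H(p) where H(p) is binary entropy
H(0.4670) = -0.4670 × log₂(0.4670) - 0.5330 × log₂(0.5330)
H(p) = 0.9969
C = 1 - 0.9969 = 0.0031 bits/use


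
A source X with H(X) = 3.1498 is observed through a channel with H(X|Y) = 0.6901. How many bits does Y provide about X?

I(X;Y) = H(X) - H(X|Y)
I(X;Y) = 3.1498 - 0.6901 = 2.4597 bits


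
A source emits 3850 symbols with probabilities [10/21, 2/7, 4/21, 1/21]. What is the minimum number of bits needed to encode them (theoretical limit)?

Entropy H = 1.6909 bits/symbol
Minimum bits = H × n = 1.6909 × 3850
= 6510.10 bits


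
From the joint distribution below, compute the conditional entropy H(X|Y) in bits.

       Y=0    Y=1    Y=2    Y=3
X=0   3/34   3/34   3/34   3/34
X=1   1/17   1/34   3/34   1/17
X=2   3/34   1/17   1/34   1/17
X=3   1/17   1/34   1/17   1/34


H(X|Y) = Σ_y p(y) H(X|Y=y)
  p(Y=0) = 5/17, H(X|Y=0) = 1.9710
  p(Y=1) = 7/34, H(X|Y=1) = 1.8424
  p(Y=2) = 9/34, H(X|Y=2) = 1.8911
  p(Y=3) = 4/17, H(X|Y=3) = 1.9056
H(X|Y) = 0.2941×1.9710 + 0.2059×1.8424 + 0.2647×1.8911 + 0.2353×1.9056 = 1.9080 bits


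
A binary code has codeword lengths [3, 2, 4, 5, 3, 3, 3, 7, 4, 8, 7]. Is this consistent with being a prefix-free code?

Kraft inequality: Σ 2^(-l_i) ≤ 1 for prefix-free code
Calculating: 2^(-3) + 2^(-2) + 2^(-4) + 2^(-5) + 2^(-3) + 2^(-3) + 2^(-3) + 2^(-7) + 2^(-4) + 2^(-8) + 2^(-7)
= 0.125 + 0.25 + 0.0625 + 0.03125 + 0.125 + 0.125 + 0.125 + 0.0078125 + 0.0625 + 0.00390625 + 0.0078125
= 0.9258
Since 0.9258 ≤ 1, prefix-free code exists


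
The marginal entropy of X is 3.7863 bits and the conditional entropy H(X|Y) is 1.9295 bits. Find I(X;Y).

I(X;Y) = H(X) - H(X|Y)
I(X;Y) = 3.7863 - 1.9295 = 1.8568 bits


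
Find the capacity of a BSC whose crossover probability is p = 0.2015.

For BSC with error probability p:
C = 1 - H(p) where H(p) is binary entropy
H(0.2015) = -0.2015 × log₂(0.2015) - 0.7985 × log₂(0.7985)
H(p) = 0.7249
C = 1 - 0.7249 = 0.2751 bits/use


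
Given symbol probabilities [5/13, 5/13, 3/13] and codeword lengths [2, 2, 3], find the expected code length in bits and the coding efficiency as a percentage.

Average length L = Σ p_i × l_i = 2.2308 bits
Entropy H = 1.5486 bits
Efficiency η = H/L × 100% = 69.42%


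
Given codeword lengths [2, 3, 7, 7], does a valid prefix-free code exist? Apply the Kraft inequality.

Kraft inequality: Σ 2^(-l_i) ≤ 1 for prefix-free code
Calculating: 2^(-2) + 2^(-3) + 2^(-7) + 2^(-7)
= 0.25 + 0.125 + 0.0078125 + 0.0078125
= 0.3906
Since 0.3906 ≤ 1, prefix-free code exists


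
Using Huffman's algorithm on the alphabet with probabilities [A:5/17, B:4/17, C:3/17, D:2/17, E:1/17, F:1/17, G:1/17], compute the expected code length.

Huffman tree construction:
Combine smallest probabilities repeatedly
Resulting codes:
  A: 10 (length 2)
  B: 01 (length 2)
  C: 111 (length 3)
  D: 001 (length 3)
  E: 1100 (length 4)
  F: 1101 (length 4)
  G: 000 (length 3)
Average length = Σ p(s) × length(s) = 2.5882 bits


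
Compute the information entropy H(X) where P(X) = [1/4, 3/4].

H(X) = -Σ p(x) log₂ p(x)
  -1/4 × log₂(1/4) = 0.5000
  -3/4 × log₂(3/4) = 0.3113
H(X) = 0.8113 bits


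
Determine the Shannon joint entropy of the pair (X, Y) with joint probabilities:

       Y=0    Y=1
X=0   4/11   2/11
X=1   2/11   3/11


H(X,Y) = -Σ p(x,y) log₂ p(x,y)
  p(0,0)=4/11: -0.3636 × log₂(0.3636) = 0.5307
  p(0,1)=2/11: -0.1818 × log₂(0.1818) = 0.4472
  p(1,0)=2/11: -0.1818 × log₂(0.1818) = 0.4472
  p(1,1)=3/11: -0.2727 × log₂(0.2727) = 0.5112
H(X,Y) = 1.9363 bits


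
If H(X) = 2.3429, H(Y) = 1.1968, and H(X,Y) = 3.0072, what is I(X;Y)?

I(X;Y) = H(X) + H(Y) - H(X,Y)
I(X;Y) = 2.3429 + 1.1968 - 3.0072 = 0.5325 bits


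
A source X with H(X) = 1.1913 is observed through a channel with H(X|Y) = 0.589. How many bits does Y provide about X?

I(X;Y) = H(X) - H(X|Y)
I(X;Y) = 1.1913 - 0.589 = 0.6023 bits


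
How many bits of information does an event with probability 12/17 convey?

Information content I(x) = -log₂(p(x))
I = -log₂(12/17) = -log₂(0.7059)
I = 0.5025 bits


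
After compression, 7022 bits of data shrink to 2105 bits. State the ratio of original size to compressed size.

Compression ratio = Original / Compressed
= 7022 / 2105 = 3.34:1


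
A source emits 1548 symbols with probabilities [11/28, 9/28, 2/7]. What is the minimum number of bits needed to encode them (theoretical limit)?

Entropy H = 1.5722 bits/symbol
Minimum bits = H × n = 1.5722 × 1548
= 2433.84 bits


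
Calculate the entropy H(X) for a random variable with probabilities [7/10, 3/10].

H(X) = -Σ p(x) log₂ p(x)
  -7/10 × log₂(7/10) = 0.3602
  -3/10 × log₂(3/10) = 0.5211
H(X) = 0.8813 bits


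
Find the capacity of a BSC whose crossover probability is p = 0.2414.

For BSC with error probability p:
C = 1 - H(p) where H(p) is binary entropy
H(0.2414) = -0.2414 × log₂(0.2414) - 0.7586 × log₂(0.7586)
H(p) = 0.7974
C = 1 - 0.7974 = 0.2026 bits/use


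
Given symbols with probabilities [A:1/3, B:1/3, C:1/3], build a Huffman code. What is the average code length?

Huffman tree construction:
Combine smallest probabilities repeatedly
Resulting codes:
  A: 10 (length 2)
  B: 11 (length 2)
  C: 0 (length 1)
Average length = Σ p(s) × length(s) = 1.6667 bits


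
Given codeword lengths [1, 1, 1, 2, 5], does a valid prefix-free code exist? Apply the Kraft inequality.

Kraft inequality: Σ 2^(-l_i) ≤ 1 for prefix-free code
Calculating: 2^(-1) + 2^(-1) + 2^(-1) + 2^(-2) + 2^(-5)
= 0.5 + 0.5 + 0.5 + 0.25 + 0.03125
= 1.7812
Since 1.7812 > 1, prefix-free code does not exist


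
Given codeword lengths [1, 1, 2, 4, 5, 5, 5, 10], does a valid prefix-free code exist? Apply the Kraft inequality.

Kraft inequality: Σ 2^(-l_i) ≤ 1 for prefix-free code
Calculating: 2^(-1) + 2^(-1) + 2^(-2) + 2^(-4) + 2^(-5) + 2^(-5) + 2^(-5) + 2^(-10)
= 0.5 + 0.5 + 0.25 + 0.0625 + 0.03125 + 0.03125 + 0.03125 + 0.0009765625
= 1.4072
Since 1.4072 > 1, prefix-free code does not exist


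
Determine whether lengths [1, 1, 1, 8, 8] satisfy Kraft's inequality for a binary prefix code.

Kraft inequality: Σ 2^(-l_i) ≤ 1 for prefix-free code
Calculating: 2^(-1) + 2^(-1) + 2^(-1) + 2^(-8) + 2^(-8)
= 0.5 + 0.5 + 0.5 + 0.00390625 + 0.00390625
= 1.5078
Since 1.5078 > 1, prefix-free code does not exist


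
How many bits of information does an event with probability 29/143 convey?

Information content I(x) = -log₂(p(x))
I = -log₂(29/143) = -log₂(0.2028)
I = 2.3019 bits


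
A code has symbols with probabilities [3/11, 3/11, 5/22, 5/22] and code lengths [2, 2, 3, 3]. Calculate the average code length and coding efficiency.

Average length L = Σ p_i × l_i = 2.4545 bits
Entropy H = 1.9940 bits
Efficiency η = H/L × 100% = 81.24%


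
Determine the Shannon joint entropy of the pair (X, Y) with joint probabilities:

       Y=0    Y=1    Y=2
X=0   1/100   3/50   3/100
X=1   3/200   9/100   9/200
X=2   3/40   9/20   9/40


H(X,Y) = -Σ p(x,y) log₂ p(x,y)
  p(0,0)=1/100: -0.0100 × log₂(0.0100) = 0.0664
  p(0,1)=3/50: -0.0600 × log₂(0.0600) = 0.2435
  p(0,2)=3/100: -0.0300 × log₂(0.0300) = 0.1518
  p(1,0)=3/200: -0.0150 × log₂(0.0150) = 0.0909
  p(1,1)=9/100: -0.0900 × log₂(0.0900) = 0.3127
  p(1,2)=9/200: -0.0450 × log₂(0.0450) = 0.2013
  p(2,0)=3/40: -0.0750 × log₂(0.0750) = 0.2803
  p(2,1)=9/20: -0.4500 × log₂(0.4500) = 0.5184
  p(2,2)=9/40: -0.2250 × log₂(0.2250) = 0.4842
H(X,Y) = 2.3495 bits


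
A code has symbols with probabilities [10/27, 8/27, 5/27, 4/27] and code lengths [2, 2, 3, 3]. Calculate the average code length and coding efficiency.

Average length L = Σ p_i × l_i = 2.3333 bits
Entropy H = 1.9094 bits
Efficiency η = H/L × 100% = 81.83%


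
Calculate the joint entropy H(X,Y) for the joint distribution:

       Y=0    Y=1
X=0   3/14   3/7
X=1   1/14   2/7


H(X,Y) = -Σ p(x,y) log₂ p(x,y)
  p(0,0)=3/14: -0.2143 × log₂(0.2143) = 0.4762
  p(0,1)=3/7: -0.4286 × log₂(0.4286) = 0.5239
  p(1,0)=1/14: -0.0714 × log₂(0.0714) = 0.2720
  p(1,1)=2/7: -0.2857 × log₂(0.2857) = 0.5164
H(X,Y) = 1.7885 bits


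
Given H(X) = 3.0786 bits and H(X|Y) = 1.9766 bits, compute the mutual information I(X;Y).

I(X;Y) = H(X) - H(X|Y)
I(X;Y) = 3.0786 - 1.9766 = 1.102 bits


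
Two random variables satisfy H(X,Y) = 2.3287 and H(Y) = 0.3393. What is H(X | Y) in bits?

Chain rule: H(X,Y) = H(X|Y) + H(Y)
H(X|Y) = H(X,Y) - H(Y) = 2.3287 - 0.3393 = 1.9894 bits


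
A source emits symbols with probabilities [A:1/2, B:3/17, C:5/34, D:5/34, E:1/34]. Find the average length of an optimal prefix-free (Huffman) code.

Huffman tree construction:
Combine smallest probabilities repeatedly
Resulting codes:
  A: 0 (length 1)
  B: 111 (length 3)
  C: 101 (length 3)
  D: 110 (length 3)
  E: 100 (length 3)
Average length = Σ p(s) × length(s) = 2.0000 bits


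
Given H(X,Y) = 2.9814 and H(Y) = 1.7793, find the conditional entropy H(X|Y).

Chain rule: H(X,Y) = H(X|Y) + H(Y)
H(X|Y) = H(X,Y) - H(Y) = 2.9814 - 1.7793 = 1.2021 bits


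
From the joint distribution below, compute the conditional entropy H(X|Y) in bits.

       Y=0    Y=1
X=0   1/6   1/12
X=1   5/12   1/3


H(X|Y) = Σ_y p(y) H(X|Y=y)
  p(Y=0) = 7/12, H(X|Y=0) = 0.8631
  p(Y=1) = 5/12, H(X|Y=1) = 0.7219
H(X|Y) = 0.5833×0.8631 + 0.4167×0.7219 = 0.8043 bits


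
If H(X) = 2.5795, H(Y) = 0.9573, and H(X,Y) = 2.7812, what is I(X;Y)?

I(X;Y) = H(X) + H(Y) - H(X,Y)
I(X;Y) = 2.5795 + 0.9573 - 2.7812 = 0.7556 bits


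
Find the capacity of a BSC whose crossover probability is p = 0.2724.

For BSC with error probability p:
C = 1 - H(p) where H(p) is binary entropy
H(0.2724) = -0.2724 × log₂(0.2724) - 0.7276 × log₂(0.7276)
H(p) = 0.8449
C = 1 - 0.8449 = 0.1551 bits/use


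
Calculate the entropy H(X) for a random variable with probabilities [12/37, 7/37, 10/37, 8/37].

H(X) = -Σ p(x) log₂ p(x)
  -12/37 × log₂(12/37) = 0.5269
  -7/37 × log₂(7/37) = 0.4545
  -10/37 × log₂(10/37) = 0.5101
  -8/37 × log₂(8/37) = 0.4777
H(X) = 1.9692 bits


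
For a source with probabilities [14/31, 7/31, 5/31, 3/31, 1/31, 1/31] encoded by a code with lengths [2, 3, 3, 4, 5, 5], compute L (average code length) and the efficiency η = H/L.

Average length L = Σ p_i × l_i = 2.7742 bits
Entropy H = 2.0729 bits
Efficiency η = H/L × 100% = 74.72%


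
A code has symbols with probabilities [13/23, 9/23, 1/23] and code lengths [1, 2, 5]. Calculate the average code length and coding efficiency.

Average length L = Σ p_i × l_i = 1.5652 bits
Entropy H = 1.1916 bits
Efficiency η = H/L × 100% = 76.13%


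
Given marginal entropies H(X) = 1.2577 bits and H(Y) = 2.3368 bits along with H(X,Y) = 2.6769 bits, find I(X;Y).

I(X;Y) = H(X) + H(Y) - H(X,Y)
I(X;Y) = 1.2577 + 2.3368 - 2.6769 = 0.9176 bits


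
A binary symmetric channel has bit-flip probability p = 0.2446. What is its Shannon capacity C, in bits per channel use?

For BSC with error probability p:
C = 1 - H(p) where H(p) is binary entropy
H(0.2446) = -0.2446 × log₂(0.2446) - 0.7554 × log₂(0.7554)
H(p) = 0.8026
C = 1 - 0.8026 = 0.1974 bits/use


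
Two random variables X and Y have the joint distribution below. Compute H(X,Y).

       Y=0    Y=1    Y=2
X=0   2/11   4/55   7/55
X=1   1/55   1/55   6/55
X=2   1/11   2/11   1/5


H(X,Y) = -Σ p(x,y) log₂ p(x,y)
  p(0,0)=2/11: -0.1818 × log₂(0.1818) = 0.4472
  p(0,1)=4/55: -0.0727 × log₂(0.0727) = 0.2750
  p(0,2)=7/55: -0.1273 × log₂(0.1273) = 0.3785
  p(1,0)=1/55: -0.0182 × log₂(0.0182) = 0.1051
  p(1,1)=1/55: -0.0182 × log₂(0.0182) = 0.1051
  p(1,2)=6/55: -0.1091 × log₂(0.1091) = 0.3487
  p(2,0)=1/11: -0.0909 × log₂(0.0909) = 0.3145
  p(2,1)=2/11: -0.1818 × log₂(0.1818) = 0.4472
  p(2,2)=1/5: -0.2000 × log₂(0.2000) = 0.4644
H(X,Y) = 2.8857 bits


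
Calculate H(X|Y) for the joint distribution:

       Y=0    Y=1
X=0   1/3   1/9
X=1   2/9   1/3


H(X|Y) = Σ_y p(y) H(X|Y=y)
  p(Y=0) = 5/9, H(X|Y=0) = 0.9710
  p(Y=1) = 4/9, H(X|Y=1) = 0.8113
H(X|Y) = 0.5556×0.9710 + 0.4444×0.8113 = 0.9000 bits


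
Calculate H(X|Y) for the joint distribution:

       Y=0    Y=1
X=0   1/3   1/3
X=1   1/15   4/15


H(X|Y) = Σ_y p(y) H(X|Y=y)
  p(Y=0) = 2/5, H(X|Y=0) = 0.6500
  p(Y=1) = 3/5, H(X|Y=1) = 0.9911
H(X|Y) = 0.4000×0.6500 + 0.6000×0.9911 = 0.8547 bits


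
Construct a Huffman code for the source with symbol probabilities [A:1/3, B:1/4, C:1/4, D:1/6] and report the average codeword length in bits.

Huffman tree construction:
Combine smallest probabilities repeatedly
Resulting codes:
  A: 11 (length 2)
  B: 01 (length 2)
  C: 10 (length 2)
  D: 00 (length 2)
Average length = Σ p(s) × length(s) = 2.0000 bits


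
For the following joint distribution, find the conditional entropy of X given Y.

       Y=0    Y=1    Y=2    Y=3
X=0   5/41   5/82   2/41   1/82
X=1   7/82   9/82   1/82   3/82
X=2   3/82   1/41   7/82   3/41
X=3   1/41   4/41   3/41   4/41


H(X|Y) = Σ_y p(y) H(X|Y=y)
  p(Y=0) = 11/41, H(X|Y=0) = 1.7492
  p(Y=1) = 12/41, H(X|Y=1) = 1.8292
  p(Y=2) = 9/41, H(X|Y=2) = 1.7721
  p(Y=3) = 9/41, H(X|Y=3) = 1.7108
H(X|Y) = 0.2683×1.7492 + 0.2927×1.8292 + 0.2195×1.7721 + 0.2195×1.7108 = 1.7692 bits


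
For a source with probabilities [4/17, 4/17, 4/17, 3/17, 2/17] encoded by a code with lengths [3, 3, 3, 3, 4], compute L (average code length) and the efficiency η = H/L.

Average length L = Σ p_i × l_i = 3.1176 bits
Entropy H = 2.2784 bits
Efficiency η = H/L × 100% = 73.08%


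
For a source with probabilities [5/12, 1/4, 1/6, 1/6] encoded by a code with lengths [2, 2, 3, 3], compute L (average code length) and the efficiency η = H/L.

Average length L = Σ p_i × l_i = 2.3333 bits
Entropy H = 1.8879 bits
Efficiency η = H/L × 100% = 80.91%


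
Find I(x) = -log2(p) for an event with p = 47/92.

Information content I(x) = -log₂(p(x))
I = -log₂(47/92) = -log₂(0.5109)
I = 0.9690 bits


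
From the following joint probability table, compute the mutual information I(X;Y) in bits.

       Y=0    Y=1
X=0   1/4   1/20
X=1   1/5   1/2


H(X) = 0.8813, H(Y) = 0.9928, H(X,Y) = 1.6805
I(X;Y) = H(X) + H(Y) - H(X,Y) = 0.1936 bits


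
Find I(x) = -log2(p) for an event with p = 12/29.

Information content I(x) = -log₂(p(x))
I = -log₂(12/29) = -log₂(0.4138)
I = 1.2730 bits


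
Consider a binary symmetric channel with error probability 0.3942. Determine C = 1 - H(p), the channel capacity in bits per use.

For BSC with error probability p:
C = 1 - H(p) where H(p) is binary entropy
H(0.3942) = -0.3942 × log₂(0.3942) - 0.6058 × log₂(0.6058)
H(p) = 0.9675
C = 1 - 0.9675 = 0.0325 bits/use


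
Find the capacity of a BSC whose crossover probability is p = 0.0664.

For BSC with error probability p:
C = 1 - H(p) where H(p) is binary entropy
H(0.0664) = -0.0664 × log₂(0.0664) - 0.9336 × log₂(0.9336)
H(p) = 0.3523
C = 1 - 0.3523 = 0.6477 bits/use


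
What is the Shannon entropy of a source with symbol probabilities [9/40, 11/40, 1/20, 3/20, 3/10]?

H(X) = -Σ p(x) log₂ p(x)
  -9/40 × log₂(9/40) = 0.4842
  -11/40 × log₂(11/40) = 0.5122
  -1/20 × log₂(1/20) = 0.2161
  -3/20 × log₂(3/20) = 0.4105
  -3/10 × log₂(3/10) = 0.5211
H(X) = 2.1441 bits


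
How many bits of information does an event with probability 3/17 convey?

Information content I(x) = -log₂(p(x))
I = -log₂(3/17) = -log₂(0.1765)
I = 2.5025 bits


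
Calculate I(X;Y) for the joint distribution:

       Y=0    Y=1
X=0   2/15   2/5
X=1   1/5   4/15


H(X) = 0.9968, H(Y) = 0.9183, H(X,Y) = 1.8892
I(X;Y) = H(X) + H(Y) - H(X,Y) = 0.0258 bits


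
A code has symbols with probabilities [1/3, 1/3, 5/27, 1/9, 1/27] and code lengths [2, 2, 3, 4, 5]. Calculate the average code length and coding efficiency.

Average length L = Σ p_i × l_i = 2.5185 bits
Entropy H = 2.0355 bits
Efficiency η = H/L × 100% = 80.82%


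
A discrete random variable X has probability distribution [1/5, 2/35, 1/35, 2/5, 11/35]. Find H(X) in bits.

H(X) = -Σ p(x) log₂ p(x)
  -1/5 × log₂(1/5) = 0.4644
  -2/35 × log₂(2/35) = 0.2360
  -1/35 × log₂(1/35) = 0.1466
  -2/5 × log₂(2/5) = 0.5288
  -11/35 × log₂(11/35) = 0.5248
H(X) = 1.9005 bits


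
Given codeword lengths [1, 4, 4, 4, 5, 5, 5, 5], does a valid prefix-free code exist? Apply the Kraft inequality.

Kraft inequality: Σ 2^(-l_i) ≤ 1 for prefix-free code
Calculating: 2^(-1) + 2^(-4) + 2^(-4) + 2^(-4) + 2^(-5) + 2^(-5) + 2^(-5) + 2^(-5)
= 0.5 + 0.0625 + 0.0625 + 0.0625 + 0.03125 + 0.03125 + 0.03125 + 0.03125
= 0.8125
Since 0.8125 ≤ 1, prefix-free code exists


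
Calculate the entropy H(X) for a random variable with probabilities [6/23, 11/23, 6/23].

H(X) = -Σ p(x) log₂ p(x)
  -6/23 × log₂(6/23) = 0.5057
  -11/23 × log₂(11/23) = 0.5089
  -6/23 × log₂(6/23) = 0.5057
H(X) = 1.5204 bits


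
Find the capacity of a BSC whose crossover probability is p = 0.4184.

For BSC with error probability p:
C = 1 - H(p) where H(p) is binary entropy
H(0.4184) = -0.4184 × log₂(0.4184) - 0.5816 × log₂(0.5816)
H(p) = 0.9807
C = 1 - 0.9807 = 0.0193 bits/use


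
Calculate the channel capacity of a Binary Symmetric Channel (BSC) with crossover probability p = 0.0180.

For BSC with error probability p:
C = 1 - H(p) where H(p) is binary entropy
H(0.0180) = -0.0180 × log₂(0.0180) - 0.9820 × log₂(0.9820)
H(p) = 0.1301
C = 1 - 0.1301 = 0.8699 bits/use


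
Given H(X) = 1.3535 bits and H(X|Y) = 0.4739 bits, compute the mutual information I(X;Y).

I(X;Y) = H(X) - H(X|Y)
I(X;Y) = 1.3535 - 0.4739 = 0.8796 bits


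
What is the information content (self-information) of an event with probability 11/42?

Information content I(x) = -log₂(p(x))
I = -log₂(11/42) = -log₂(0.2619)
I = 1.9329 bits


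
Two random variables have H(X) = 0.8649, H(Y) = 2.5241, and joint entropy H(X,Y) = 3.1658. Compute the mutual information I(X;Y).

I(X;Y) = H(X) + H(Y) - H(X,Y)
I(X;Y) = 0.8649 + 2.5241 - 3.1658 = 0.2232 bits


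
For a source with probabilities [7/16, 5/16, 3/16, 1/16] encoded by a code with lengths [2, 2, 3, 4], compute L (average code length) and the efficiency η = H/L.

Average length L = Σ p_i × l_i = 2.3125 bits
Entropy H = 1.7490 bits
Efficiency η = H/L × 100% = 75.63%


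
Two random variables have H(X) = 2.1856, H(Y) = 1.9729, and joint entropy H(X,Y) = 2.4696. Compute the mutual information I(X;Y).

I(X;Y) = H(X) + H(Y) - H(X,Y)
I(X;Y) = 2.1856 + 1.9729 - 2.4696 = 1.6889 bits


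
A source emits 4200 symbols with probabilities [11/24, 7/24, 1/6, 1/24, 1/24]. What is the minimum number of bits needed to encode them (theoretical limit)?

Entropy H = 1.8472 bits/symbol
Minimum bits = H × n = 1.8472 × 4200
= 7758.43 bits


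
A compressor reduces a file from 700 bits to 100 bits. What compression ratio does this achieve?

Compression ratio = Original / Compressed
= 700 / 100 = 7.00:1


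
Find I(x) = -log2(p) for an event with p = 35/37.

Information content I(x) = -log₂(p(x))
I = -log₂(35/37) = -log₂(0.9459)
I = 0.0802 bits


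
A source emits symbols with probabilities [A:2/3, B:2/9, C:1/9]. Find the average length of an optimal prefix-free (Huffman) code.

Huffman tree construction:
Combine smallest probabilities repeatedly
Resulting codes:
  A: 1 (length 1)
  B: 01 (length 2)
  C: 00 (length 2)
Average length = Σ p(s) × length(s) = 1.3333 bits


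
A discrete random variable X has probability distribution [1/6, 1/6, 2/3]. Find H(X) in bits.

H(X) = -Σ p(x) log₂ p(x)
  -1/6 × log₂(1/6) = 0.4308
  -1/6 × log₂(1/6) = 0.4308
  -2/3 × log₂(2/3) = 0.3900
H(X) = 1.2516 bits


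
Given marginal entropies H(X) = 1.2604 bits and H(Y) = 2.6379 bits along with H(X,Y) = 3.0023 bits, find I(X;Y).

I(X;Y) = H(X) + H(Y) - H(X,Y)
I(X;Y) = 1.2604 + 2.6379 - 3.0023 = 0.896 bits


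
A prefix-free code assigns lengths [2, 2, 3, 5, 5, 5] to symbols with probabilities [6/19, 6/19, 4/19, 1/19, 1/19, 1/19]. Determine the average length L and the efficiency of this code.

Average length L = Σ p_i × l_i = 2.6842 bits
Entropy H = 2.1943 bits
Efficiency η = H/L × 100% = 81.75%


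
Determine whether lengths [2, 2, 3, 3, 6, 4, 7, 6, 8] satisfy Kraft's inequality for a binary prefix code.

Kraft inequality: Σ 2^(-l_i) ≤ 1 for prefix-free code
Calculating: 2^(-2) + 2^(-2) + 2^(-3) + 2^(-3) + 2^(-6) + 2^(-4) + 2^(-7) + 2^(-6) + 2^(-8)
= 0.25 + 0.25 + 0.125 + 0.125 + 0.015625 + 0.0625 + 0.0078125 + 0.015625 + 0.00390625
= 0.8555
Since 0.8555 ≤ 1, prefix-free code exists


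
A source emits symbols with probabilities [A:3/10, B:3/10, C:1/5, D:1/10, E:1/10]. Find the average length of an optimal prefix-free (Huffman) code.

Huffman tree construction:
Combine smallest probabilities repeatedly
Resulting codes:
  A: 10 (length 2)
  B: 11 (length 2)
  C: 00 (length 2)
  D: 010 (length 3)
  E: 011 (length 3)
Average length = Σ p(s) × length(s) = 2.2000 bits


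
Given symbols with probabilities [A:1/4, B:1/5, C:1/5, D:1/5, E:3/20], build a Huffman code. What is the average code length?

Huffman tree construction:
Combine smallest probabilities repeatedly
Resulting codes:
  A: 10 (length 2)
  B: 111 (length 3)
  C: 00 (length 2)
  D: 01 (length 2)
  E: 110 (length 3)
Average length = Σ p(s) × length(s) = 2.3500 bits


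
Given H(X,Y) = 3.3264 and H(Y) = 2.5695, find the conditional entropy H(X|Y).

Chain rule: H(X,Y) = H(X|Y) + H(Y)
H(X|Y) = H(X,Y) - H(Y) = 3.3264 - 2.5695 = 0.7569 bits


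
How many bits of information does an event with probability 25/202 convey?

Information content I(x) = -log₂(p(x))
I = -log₂(25/202) = -log₂(0.1238)
I = 3.0144 bits


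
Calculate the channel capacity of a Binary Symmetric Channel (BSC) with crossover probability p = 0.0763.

For BSC with error probability p:
C = 1 - H(p) where H(p) is binary entropy
H(0.0763) = -0.0763 × log₂(0.0763) - 0.9237 × log₂(0.9237)
H(p) = 0.3890
C = 1 - 0.3890 = 0.6110 bits/use


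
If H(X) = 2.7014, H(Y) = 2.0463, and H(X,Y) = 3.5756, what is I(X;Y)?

I(X;Y) = H(X) + H(Y) - H(X,Y)
I(X;Y) = 2.7014 + 2.0463 - 3.5756 = 1.1721 bits


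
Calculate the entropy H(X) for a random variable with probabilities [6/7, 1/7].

H(X) = -Σ p(x) log₂ p(x)
  -6/7 × log₂(6/7) = 0.1906
  -1/7 × log₂(1/7) = 0.4011
H(X) = 0.5917 bits


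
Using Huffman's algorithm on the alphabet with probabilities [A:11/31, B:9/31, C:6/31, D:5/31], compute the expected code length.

Huffman tree construction:
Combine smallest probabilities repeatedly
Resulting codes:
  A: 11 (length 2)
  B: 10 (length 2)
  C: 01 (length 2)
  D: 00 (length 2)
Average length = Σ p(s) × length(s) = 2.0000 bits


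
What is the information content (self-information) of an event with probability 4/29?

Information content I(x) = -log₂(p(x))
I = -log₂(4/29) = -log₂(0.1379)
I = 2.8580 bits


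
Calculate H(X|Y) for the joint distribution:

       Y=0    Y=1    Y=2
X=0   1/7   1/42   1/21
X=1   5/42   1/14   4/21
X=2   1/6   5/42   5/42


H(X|Y) = Σ_y p(y) H(X|Y=y)
  p(Y=0) = 3/7, H(X|Y=0) = 1.5715
  p(Y=1) = 3/14, H(X|Y=1) = 1.3516
  p(Y=2) = 5/14, H(X|Y=2) = 1.3996
H(X|Y) = 0.4286×1.5715 + 0.2143×1.3516 + 0.3571×1.3996 = 1.4630 bits


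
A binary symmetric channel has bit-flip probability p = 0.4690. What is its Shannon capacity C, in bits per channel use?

For BSC with error probability p:
C = 1 - H(p) where H(p) is binary entropy
H(0.4690) = -0.4690 × log₂(0.4690) - 0.5310 × log₂(0.5310)
H(p) = 0.9972
C = 1 - 0.9972 = 0.0028 bits/use


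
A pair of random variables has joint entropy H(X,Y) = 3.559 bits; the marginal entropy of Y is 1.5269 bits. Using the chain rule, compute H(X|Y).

Chain rule: H(X,Y) = H(X|Y) + H(Y)
H(X|Y) = H(X,Y) - H(Y) = 3.559 - 1.5269 = 2.0321 bits


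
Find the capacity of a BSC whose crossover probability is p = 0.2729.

For BSC with error probability p:
C = 1 - H(p) where H(p) is binary entropy
H(0.2729) = -0.2729 × log₂(0.2729) - 0.7271 × log₂(0.7271)
H(p) = 0.8456
C = 1 - 0.8456 = 0.1544 bits/use


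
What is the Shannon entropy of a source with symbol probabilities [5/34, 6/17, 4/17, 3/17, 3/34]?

H(X) = -Σ p(x) log₂ p(x)
  -5/34 × log₂(5/34) = 0.4067
  -6/17 × log₂(6/17) = 0.5303
  -4/17 × log₂(4/17) = 0.4912
  -3/17 × log₂(3/17) = 0.4416
  -3/34 × log₂(3/34) = 0.3090
H(X) = 2.1788 bits


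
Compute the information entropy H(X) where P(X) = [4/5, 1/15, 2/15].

H(X) = -Σ p(x) log₂ p(x)
  -4/5 × log₂(4/5) = 0.2575
  -1/15 × log₂(1/15) = 0.2605
  -2/15 × log₂(2/15) = 0.3876
H(X) = 0.9056 bits


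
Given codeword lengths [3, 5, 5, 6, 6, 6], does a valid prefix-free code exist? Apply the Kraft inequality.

Kraft inequality: Σ 2^(-l_i) ≤ 1 for prefix-free code
Calculating: 2^(-3) + 2^(-5) + 2^(-5) + 2^(-6) + 2^(-6) + 2^(-6)
= 0.125 + 0.03125 + 0.03125 + 0.015625 + 0.015625 + 0.015625
= 0.2344
Since 0.2344 ≤ 1, prefix-free code exists


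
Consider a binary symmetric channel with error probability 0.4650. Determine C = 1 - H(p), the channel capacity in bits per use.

For BSC with error probability p:
C = 1 - H(p) where H(p) is binary entropy
H(0.4650) = -0.4650 × log₂(0.4650) - 0.5350 × log₂(0.5350)
H(p) = 0.9965
C = 1 - 0.9965 = 0.0035 bits/use


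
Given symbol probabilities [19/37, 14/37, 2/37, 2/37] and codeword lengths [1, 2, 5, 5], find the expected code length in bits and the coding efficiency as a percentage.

Average length L = Σ p_i × l_i = 1.8108 bits
Entropy H = 1.4794 bits
Efficiency η = H/L × 100% = 81.70%


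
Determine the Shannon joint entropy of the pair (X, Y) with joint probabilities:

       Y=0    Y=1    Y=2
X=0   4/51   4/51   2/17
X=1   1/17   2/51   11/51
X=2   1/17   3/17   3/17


H(X,Y) = -Σ p(x,y) log₂ p(x,y)
  p(0,0)=4/51: -0.0784 × log₂(0.0784) = 0.2880
  p(0,1)=4/51: -0.0784 × log₂(0.0784) = 0.2880
  p(0,2)=2/17: -0.1176 × log₂(0.1176) = 0.3632
  p(1,0)=1/17: -0.0588 × log₂(0.0588) = 0.2404
  p(1,1)=2/51: -0.0392 × log₂(0.0392) = 0.1832
  p(1,2)=11/51: -0.2157 × log₂(0.2157) = 0.4773
  p(2,0)=1/17: -0.0588 × log₂(0.0588) = 0.2404
  p(2,1)=3/17: -0.1765 × log₂(0.1765) = 0.4416
  p(2,2)=3/17: -0.1765 × log₂(0.1765) = 0.4416
H(X,Y) = 2.9640 bits


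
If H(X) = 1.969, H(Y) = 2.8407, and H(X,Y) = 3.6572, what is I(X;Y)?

I(X;Y) = H(X) + H(Y) - H(X,Y)
I(X;Y) = 1.969 + 2.8407 - 3.6572 = 1.1525 bits


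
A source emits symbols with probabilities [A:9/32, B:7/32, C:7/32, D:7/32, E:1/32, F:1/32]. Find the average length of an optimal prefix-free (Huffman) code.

Huffman tree construction:
Combine smallest probabilities repeatedly
Resulting codes:
  A: 10 (length 2)
  B: 111 (length 3)
  C: 00 (length 2)
  D: 01 (length 2)
  E: 1100 (length 4)
  F: 1101 (length 4)
Average length = Σ p(s) × length(s) = 2.3438 bits
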